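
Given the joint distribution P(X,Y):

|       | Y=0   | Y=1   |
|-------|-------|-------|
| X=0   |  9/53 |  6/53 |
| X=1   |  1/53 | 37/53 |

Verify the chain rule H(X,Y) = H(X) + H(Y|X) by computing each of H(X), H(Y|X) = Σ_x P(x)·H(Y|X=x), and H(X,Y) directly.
H(X) = 0.8595 bits, H(Y|X) = 0.4007 bits, H(X,Y) = 1.2602 bits

Marginal of X (row sums):
  P(X=0) = 9/53 + 6/53 = 15/53
  P(X=1) = 1/53 + 37/53 = 38/53
H(X) = -[(15/53)·log₂(15/53) + (38/53)·log₂(38/53)]
  = 0.5154 + 0.3441 = 0.8595 bits

H(Y|X) = Σ_x P(x)·H(Y|X=x):
  X=0: P(X=0) = 15/53, P(Y|X=0) = (3/5, 2/5) → H(Y|X=0) = 0.9710
  X=1: P(X=1) = 38/53, P(Y|X=1) = (1/38, 37/38) → H(Y|X=1) = 0.1756
H(Y|X) = (15/53)·0.9710 + (38/53)·0.1756 = 0.4007 bits

H(X,Y) = -Σ_{x,y} P(x,y) log₂ P(x,y). Per-cell terms -P(x,y)·log₂P(x,y):
  X=0: 0.4344, 0.3558
  X=1: 0.1081, 0.3619
Sum of the 4 terms: H(X,Y) = 1.2602 bits

Chain rule check:
  H(X) + H(Y|X) = 0.8595 + 0.4007 = 1.2602 bits
  H(X,Y) = 1.2602 bits
✓ Chain rule verified.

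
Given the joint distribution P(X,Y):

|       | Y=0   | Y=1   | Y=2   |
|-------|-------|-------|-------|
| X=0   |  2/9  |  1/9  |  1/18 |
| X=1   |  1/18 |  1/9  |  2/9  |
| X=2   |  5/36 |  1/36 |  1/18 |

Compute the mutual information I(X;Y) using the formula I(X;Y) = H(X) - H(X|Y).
0.1936 bits

I(X;Y) = H(X) - H(X|Y)

Marginal of X (row sums):
  P(X=0) = 2/9 + 1/9 + 1/18 = 7/18
  P(X=1) = 1/18 + 1/9 + 2/9 = 7/18
  P(X=2) = 5/36 + 1/36 + 1/18 = 2/9
H(X) = -[(7/18)·log₂(7/18) + (7/18)·log₂(7/18) + (2/9)·log₂(2/9)]
  = 0.5299 + 0.5299 + 0.4822 = 1.5420 bits

Marginal of Y (column sums):
  P(Y=0) = 2/9 + 1/18 + 5/36 = 5/12
  P(Y=1) = 1/9 + 1/9 + 1/36 = 1/4
  P(Y=2) = 1/18 + 2/9 + 1/18 = 1/3
H(X|Y) = Σ_y P(y)·H(X|Y=y):
  Y=0: P(Y=0) = 5/12, P(X|Y=0) = (8/15, 2/15, 1/3) → H(X|Y=0) = 1.3996
  Y=1: P(Y=1) = 1/4, P(X|Y=1) = (4/9, 4/9, 1/9) → H(X|Y=1) = 1.3921
  Y=2: P(Y=2) = 1/3, P(X|Y=2) = (1/6, 2/3, 1/6) → H(X|Y=2) = 1.2516
H(X|Y) = (5/12)·1.3996 + (1/4)·1.3921 + (1/3)·1.2516 = 1.3484 bits

I(X;Y) = H(X) - H(X|Y) = 1.5420 - 1.3484 = 0.1936 bits

Cross-check via I(X;Y) = H(X) + H(Y) - H(X,Y): computing H(Y) from the column sums and H(X,Y) from the 9 cells in the same way gives H(Y) = 1.5546 bits and H(X,Y) = 2.9030 bits, so
I(X;Y) = 1.5420 + 1.5546 - 2.9030 = 0.1936 bits ✓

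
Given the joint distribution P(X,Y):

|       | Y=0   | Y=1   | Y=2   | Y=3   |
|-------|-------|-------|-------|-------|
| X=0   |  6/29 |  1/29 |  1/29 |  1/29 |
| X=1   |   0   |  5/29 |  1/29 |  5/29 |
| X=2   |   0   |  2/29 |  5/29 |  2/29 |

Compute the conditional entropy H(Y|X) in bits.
1.4060 bits

H(Y|X) = H(X,Y) - H(X)

H(X,Y) = -Σ_{x,y} P(x,y) log₂ P(x,y). Per-cell terms -P(x,y)·log₂P(x,y):
  X=0: 0.4702797, 0.1675166, 0.1675166, 0.1675166
  X=1: 0.0000000, 0.4372505, 0.1675166, 0.4372505
  X=2: 0.0000000, 0.2660677, 0.4372505, 0.2660677
  (cells with P = 0 contribute 0)
Sum of the 12 terms: H(X,Y) = 2.984233 bits

Marginal of X (row sums):
  P(X=0) = 6/29 + 1/29 + 1/29 + 1/29 = 9/29
  P(X=1) = 0 + 5/29 + 1/29 + 5/29 = 11/29
  P(X=2) = 0 + 2/29 + 5/29 + 2/29 = 9/29
H(X) = -[(9/29)·log₂(9/29) + (11/29)·log₂(11/29) + (9/29)·log₂(9/29)]
  = 0.5238794 + 0.5304842 + 0.5238794 = 1.578243 bits

H(Y|X) = H(X,Y) - H(X) = 2.984233 - 1.578243 = 1.4060 bits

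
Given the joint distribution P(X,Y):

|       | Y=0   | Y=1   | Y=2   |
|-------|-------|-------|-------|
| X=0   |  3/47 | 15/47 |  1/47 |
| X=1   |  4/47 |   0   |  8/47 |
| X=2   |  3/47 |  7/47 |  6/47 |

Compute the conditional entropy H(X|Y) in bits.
1.1629 bits

H(X|Y) = H(X,Y) - H(Y)

H(X,Y) = -Σ_{x,y} P(x,y) log₂ P(x,y). Per-cell terms -P(x,y)·log₂P(x,y):
  X=0: 0.25338, 0.52586, 0.11818
  X=1: 0.30252, 0.00000, 0.43482
  X=2: 0.25338, 0.40916, 0.37910
  (cells with P = 0 contribute 0)
Sum of the 9 terms: H(X,Y) = 2.6764 bits

Marginal of Y (column sums):
  P(Y=0) = 3/47 + 4/47 + 3/47 = 10/47
  P(Y=1) = 15/47 + 0 + 7/47 = 22/47
  P(Y=2) = 1/47 + 8/47 + 6/47 = 15/47
H(Y) = -[(10/47)·log₂(10/47) + (22/47)·log₂(22/47) + (15/47)·log₂(15/47)]
  = 0.47503 + 0.51263 + 0.52586 = 1.5135 bits

H(X|Y) = H(X,Y) - H(Y) = 2.6764 - 1.5135 = 1.1629 bits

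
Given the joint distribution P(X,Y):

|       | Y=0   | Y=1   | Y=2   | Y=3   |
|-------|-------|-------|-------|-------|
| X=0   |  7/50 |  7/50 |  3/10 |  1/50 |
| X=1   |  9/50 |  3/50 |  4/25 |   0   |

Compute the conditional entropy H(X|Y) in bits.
0.9214 bits

H(X|Y) = H(X,Y) - H(Y)

H(X,Y) = -Σ_{x,y} P(x,y) log₂ P(x,y). Per-cell terms -P(x,y)·log₂P(x,y):
  X=0: 0.3971, 0.3971, 0.5211, 0.1129
  X=1: 0.4453, 0.2435, 0.4230, 0.0000
  (cells with P = 0 contribute 0)
Sum of the 8 terms: H(X,Y) = 2.5400 bits

Marginal of Y (column sums):
  P(Y=0) = 7/50 + 9/50 = 8/25
  P(Y=1) = 7/50 + 3/50 = 1/5
  P(Y=2) = 3/10 + 4/25 = 23/50
  P(Y=3) = 1/50 + 0 = 1/50
H(Y) = -[(8/25)·log₂(8/25) + (1/5)·log₂(1/5) + (23/50)·log₂(23/50) + (1/50)·log₂(1/50)]
  = 0.5260 + 0.4644 + 0.5153 + 0.1129 = 1.6186 bits

H(X|Y) = H(X,Y) - H(Y) = 2.5400 - 1.6186 = 0.9214 bits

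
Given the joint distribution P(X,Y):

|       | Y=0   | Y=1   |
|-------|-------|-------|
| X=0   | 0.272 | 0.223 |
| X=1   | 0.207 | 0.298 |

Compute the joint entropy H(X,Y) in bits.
1.9845 bits

H(X,Y) = -Σ_{x,y} P(x,y) log₂ P(x,y). Per-cell terms -P(x,y)·log₂P(x,y):
  X=0: 0.51090, 0.48277
  X=1: 0.47037, 0.52049
Sum of the 4 terms: H(X,Y) = 1.9845 bits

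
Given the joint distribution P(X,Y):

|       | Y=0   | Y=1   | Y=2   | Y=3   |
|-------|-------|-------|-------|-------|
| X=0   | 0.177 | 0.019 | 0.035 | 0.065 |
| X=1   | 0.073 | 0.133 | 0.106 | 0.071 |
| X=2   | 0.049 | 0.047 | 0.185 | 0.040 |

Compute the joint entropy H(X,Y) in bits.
3.3100 bits

H(X,Y) = -Σ_{x,y} P(x,y) log₂ P(x,y). Per-cell terms -P(x,y)·log₂P(x,y):
  X=0: 0.44218, 0.10864, 0.16928, 0.25632
  X=1: 0.27565, 0.38710, 0.34321, 0.27094
  X=2: 0.21320, 0.20733, 0.45036, 0.18575
Sum of the 12 terms: H(X,Y) = 3.3100 bits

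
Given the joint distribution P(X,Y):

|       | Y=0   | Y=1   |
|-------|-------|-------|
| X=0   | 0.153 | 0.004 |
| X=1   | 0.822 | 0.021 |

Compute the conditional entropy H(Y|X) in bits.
0.1687 bits

H(Y|X) = H(X,Y) - H(X)

H(X,Y) = -Σ_{x,y} P(x,y) log₂ P(x,y). Per-cell terms -P(x,y)·log₂P(x,y):
  X=0: 0.414385, 0.031863
  X=1: 0.232453, 0.117043
Sum of the 4 terms: H(X,Y) = 0.79574 bits

Marginal of X (row sums):
  P(X=0) = 0.153 + 0.004 = 0.157
  P(X=1) = 0.822 + 0.021 = 0.843
H(X) = -[0.157·log₂(0.157) + 0.843·log₂(0.843)]
  = 0.419373 + 0.207711 = 0.62708 bits

H(Y|X) = H(X,Y) - H(X) = 0.79574 - 0.62708 = 0.1687 bits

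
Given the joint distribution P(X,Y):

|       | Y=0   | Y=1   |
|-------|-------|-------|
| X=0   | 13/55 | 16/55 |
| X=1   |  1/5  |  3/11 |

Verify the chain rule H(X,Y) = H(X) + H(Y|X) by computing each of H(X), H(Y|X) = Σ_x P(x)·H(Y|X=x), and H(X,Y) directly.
H(X) = 0.9979 bits, H(Y|X) = 0.9878 bits, H(X,Y) = 1.9857 bits

Marginal of X (row sums):
  P(X=0) = 13/55 + 16/55 = 29/55
  P(X=1) = 1/5 + 3/11 = 26/55
H(X) = -[(29/55)·log₂(29/55) + (26/55)·log₂(26/55)]
  = 0.486872 + 0.510980 = 0.9979 bits

H(Y|X) = Σ_x P(x)·H(Y|X=x):
  X=0: P(X=0) = 29/55, P(Y|X=0) = (13/29, 16/29) → H(Y|X=0) = 0.992267
  X=1: P(X=1) = 26/55, P(Y|X=1) = (11/26, 15/26) → H(Y|X=1) = 0.982859
H(Y|X) = (29/55)·0.992267 + (26/55)·0.982859 = 0.9878 bits

H(X,Y) = -Σ_{x,y} P(x,y) log₂ P(x,y). Per-cell terms -P(x,y)·log₂P(x,y):
  X=0: 0.491854, 0.518214
  X=1: 0.464386, 0.511219
Sum of the 4 terms: H(X,Y) = 1.9857 bits

Chain rule check:
  H(X) + H(Y|X) = 0.9979 + 0.9878 = 1.9857 bits
  H(X,Y) = 1.9857 bits
✓ Chain rule verified.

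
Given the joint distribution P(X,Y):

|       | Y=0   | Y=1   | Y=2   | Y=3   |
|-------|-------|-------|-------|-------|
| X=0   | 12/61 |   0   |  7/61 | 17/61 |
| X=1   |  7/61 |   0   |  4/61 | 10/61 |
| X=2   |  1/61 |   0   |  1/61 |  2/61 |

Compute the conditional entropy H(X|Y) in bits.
1.2346 bits

H(X|Y) = H(X,Y) - H(Y)

H(X,Y) = -Σ_{x,y} P(x,y) log₂ P(x,y). Per-cell terms -P(x,y)·log₂P(x,y):
  X=0: 0.46146, 0.00000, 0.35842, 0.51370
  X=1: 0.35842, 0.00000, 0.25775, 0.42767
  X=2: 0.09723, 0.00000, 0.09723, 0.16166
  (cells with P = 0 contribute 0)
Sum of the 12 terms: H(X,Y) = 2.7335 bits

Marginal of Y (column sums):
  P(Y=0) = 12/61 + 7/61 + 1/61 = 20/61
  P(Y=1) = 0 + 0 + 0 = 0
  P(Y=2) = 7/61 + 4/61 + 1/61 = 12/61
  P(Y=3) = 17/61 + 10/61 + 2/61 = 29/61
H(Y) = -[(20/61)·log₂(20/61) + (12/61)·log₂(12/61) + (29/61)·log₂(29/61)]   (outcomes with P = 0 contribute 0)
  = 0.52748 + 0.46146 + 0.51000 = 1.4989 bits

H(X|Y) = H(X,Y) - H(Y) = 2.7335 - 1.4989 = 1.2346 bits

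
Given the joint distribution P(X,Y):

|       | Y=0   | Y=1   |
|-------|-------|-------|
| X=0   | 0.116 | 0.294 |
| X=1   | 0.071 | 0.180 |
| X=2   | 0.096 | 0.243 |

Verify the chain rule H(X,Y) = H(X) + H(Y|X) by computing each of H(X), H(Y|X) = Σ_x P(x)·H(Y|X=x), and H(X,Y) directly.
H(X) = 1.5570 bits, H(Y|X) = 0.8595 bits, H(X,Y) = 2.4165 bits

Marginal of X (row sums):
  P(X=0) = 0.116 + 0.294 = 0.410
  P(X=1) = 0.071 + 0.180 = 0.251
  P(X=2) = 0.096 + 0.243 = 0.339
H(X) = -[0.410·log₂(0.410) + 0.251·log₂(0.251) + 0.339·log₂(0.339)]
  = 0.52738 + 0.50055 + 0.52906 = 1.5570 bits

H(Y|X) = Σ_x P(x)·H(Y|X=x):
  X=0: P(X=0) = 0.410, P(Y|X=0) = (58/205, 147/205) → H(Y|X=0) = 0.85941
  X=1: P(X=1) = 0.251, P(Y|X=1) = (71/251, 180/251) → H(Y|X=1) = 0.85933
  X=2: P(X=2) = 0.339, P(Y|X=2) = (32/113, 81/113) → H(Y|X=2) = 0.85976
H(Y|X) = 0.410·0.85941 + 0.251·0.85933 + 0.339·0.85976 = 0.8595 bits

H(X,Y) = -Σ_{x,y} P(x,y) log₂ P(x,y). Per-cell terms -P(x,y)·log₂P(x,y):
  X=0: 0.36051, 0.51924
  X=1: 0.27094, 0.44531
  X=2: 0.32456, 0.49596
Sum of the 6 terms: H(X,Y) = 2.4165 bits

Chain rule check:
  H(X) + H(Y|X) = 1.5570 + 0.8595 = 2.4165 bits
  H(X,Y) = 2.4165 bits
✓ Chain rule verified.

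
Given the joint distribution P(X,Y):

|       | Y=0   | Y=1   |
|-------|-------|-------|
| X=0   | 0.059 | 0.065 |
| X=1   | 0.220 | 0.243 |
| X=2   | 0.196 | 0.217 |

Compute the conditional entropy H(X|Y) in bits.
1.4147 bits

H(X|Y) = H(X,Y) - H(Y)

H(X,Y) = -Σ_{x,y} P(x,y) log₂ P(x,y). Per-cell terms -P(x,y)·log₂P(x,y):
  X=0: 0.2409, 0.2563
  X=1: 0.4806, 0.4960
  X=2: 0.4608, 0.4783
Sum of the 6 terms: H(X,Y) = 2.4129 bits

Marginal of Y (column sums):
  P(Y=0) = 0.059 + 0.220 + 0.196 = 0.475
  P(Y=1) = 0.065 + 0.243 + 0.217 = 0.525
H(Y) = -[0.475·log₂(0.475) + 0.525·log₂(0.525)]
  = 0.5102 + 0.4880 = 0.9982 bits

H(X|Y) = H(X,Y) - H(Y) = 2.4129 - 0.9982 = 1.4147 bits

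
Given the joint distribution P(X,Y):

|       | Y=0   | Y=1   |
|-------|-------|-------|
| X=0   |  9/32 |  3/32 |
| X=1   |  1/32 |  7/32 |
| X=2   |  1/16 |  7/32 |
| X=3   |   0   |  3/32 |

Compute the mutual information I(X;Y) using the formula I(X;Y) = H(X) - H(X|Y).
0.2994 bits

I(X;Y) = H(X) - H(X|Y)

Marginal of X (row sums):
  P(X=0) = 9/32 + 3/32 = 3/8
  P(X=1) = 1/32 + 7/32 = 1/4
  P(X=2) = 1/16 + 7/32 = 9/32
  P(X=3) = 0 + 3/32 = 3/32
H(X) = -[(3/8)·log₂(3/8) + (1/4)·log₂(1/4) + (9/32)·log₂(9/32) + (3/32)·log₂(3/32)]
  = 0.530639 + 0.500000 + 0.514709 + 0.320160 = 1.86551 bits

Marginal of Y (column sums):
  P(Y=0) = 9/32 + 1/32 + 1/16 + 0 = 3/8
  P(Y=1) = 3/32 + 7/32 + 7/32 + 3/32 = 5/8
H(X|Y) = Σ_y P(y)·H(X|Y=y):
  Y=0: P(Y=0) = 3/8, P(X|Y=0) = (3/4, 1/12, 1/6, 0) → H(X|Y=0) = 1.040852
  Y=1: P(Y=1) = 5/8, P(X|Y=1) = (3/20, 7/20, 7/20, 3/20) → H(X|Y=1) = 1.881291
H(X|Y) = (3/8)·1.040852 + (5/8)·1.881291 = 1.56613 bits

I(X;Y) = H(X) - H(X|Y) = 1.86551 - 1.56613 = 0.2994 bits

Cross-check via I(X;Y) = H(X) + H(Y) - H(X,Y): computing H(Y) from the column sums and H(X,Y) from the 8 cells in the same way gives H(Y) = 0.95443 bits and H(X,Y) = 2.52056 bits, so
I(X;Y) = 1.86551 + 0.95443 - 2.52056 = 0.2994 bits ✓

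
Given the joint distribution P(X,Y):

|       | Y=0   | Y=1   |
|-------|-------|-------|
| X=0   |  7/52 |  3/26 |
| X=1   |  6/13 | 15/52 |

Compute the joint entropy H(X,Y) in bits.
1.7811 bits

H(X,Y) = -Σ_{x,y} P(x,y) log₂ P(x,y). Per-cell terms -P(x,y)·log₂P(x,y):
  X=0: 0.38945, 0.35948
  X=1: 0.51484, 0.51737
Sum of the 4 terms: H(X,Y) = 1.7811 bits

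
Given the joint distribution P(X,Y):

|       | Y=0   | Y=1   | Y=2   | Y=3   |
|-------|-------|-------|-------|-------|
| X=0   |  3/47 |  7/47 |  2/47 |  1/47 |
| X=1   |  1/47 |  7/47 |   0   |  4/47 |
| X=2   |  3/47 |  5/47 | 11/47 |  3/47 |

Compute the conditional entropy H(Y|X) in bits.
1.6171 bits

H(Y|X) = H(X,Y) - H(X)

H(X,Y) = -Σ_{x,y} P(x,y) log₂ P(x,y). Per-cell terms -P(x,y)·log₂P(x,y):
  X=0: 0.253380, 0.409163, 0.193812, 0.118183
  X=1: 0.118183, 0.409163, 0.000000, 0.302518
  X=2: 0.253380, 0.343900, 0.490356, 0.253380
  (cells with P = 0 contribute 0)
Sum of the 12 terms: H(X,Y) = 3.14542 bits

Marginal of X (row sums):
  P(X=0) = 3/47 + 7/47 + 2/47 + 1/47 = 13/47
  P(X=1) = 1/47 + 7/47 + 0 + 4/47 = 12/47
  P(X=2) = 3/47 + 5/47 + 11/47 + 3/47 = 22/47
H(X) = -[(13/47)·log₂(13/47) + (12/47)·log₂(12/47) + (22/47)·log₂(22/47)]
  = 0.512850 + 0.502883 + 0.512627 = 1.52836 bits

H(Y|X) = H(X,Y) - H(X) = 3.14542 - 1.52836 = 1.6171 bits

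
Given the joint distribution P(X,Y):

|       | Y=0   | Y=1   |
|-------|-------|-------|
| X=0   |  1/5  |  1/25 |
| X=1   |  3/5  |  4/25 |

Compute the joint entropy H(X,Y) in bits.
1.5153 bits

H(X,Y) = -Σ_{x,y} P(x,y) log₂ P(x,y). Per-cell terms -P(x,y)·log₂P(x,y):
  X=0: 0.46439, 0.18575
  X=1: 0.44218, 0.42302
Sum of the 4 terms: H(X,Y) = 1.5153 bits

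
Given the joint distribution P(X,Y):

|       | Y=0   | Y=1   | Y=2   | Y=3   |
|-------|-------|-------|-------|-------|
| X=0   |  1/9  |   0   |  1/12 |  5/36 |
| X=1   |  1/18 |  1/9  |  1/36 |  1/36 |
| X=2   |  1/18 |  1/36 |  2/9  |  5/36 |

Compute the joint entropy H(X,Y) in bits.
3.1706 bits

H(X,Y) = -Σ_{x,y} P(x,y) log₂ P(x,y). Per-cell terms -P(x,y)·log₂P(x,y):
  X=0: 0.352214, 0.000000, 0.298747, 0.395555
  X=1: 0.231663, 0.352214, 0.143609, 0.143609
  X=2: 0.231663, 0.143609, 0.482206, 0.395555
  (cells with P = 0 contribute 0)
Sum of the 12 terms: H(X,Y) = 3.1706 bits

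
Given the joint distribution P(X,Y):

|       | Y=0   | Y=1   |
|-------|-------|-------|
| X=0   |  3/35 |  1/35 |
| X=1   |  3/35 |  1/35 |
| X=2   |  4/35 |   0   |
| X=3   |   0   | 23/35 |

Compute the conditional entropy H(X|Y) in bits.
0.7933 bits

H(X|Y) = H(X,Y) - H(Y)

H(X,Y) = -Σ_{x,y} P(x,y) log₂ P(x,y). Per-cell terms -P(x,y)·log₂P(x,y):
  X=0: 0.3038, 0.1466
  X=1: 0.3038, 0.1466
  X=2: 0.3576, 0.0000
  X=3: 0.0000, 0.3980
  (cells with P = 0 contribute 0)
Sum of the 8 terms: H(X,Y) = 1.6564 bits

Marginal of Y (column sums):
  P(Y=0) = 3/35 + 3/35 + 4/35 + 0 = 2/7
  P(Y=1) = 1/35 + 1/35 + 0 + 23/35 = 5/7
H(Y) = -[(2/7)·log₂(2/7) + (5/7)·log₂(5/7)]
  = 0.5164 + 0.3467 = 0.8631 bits

H(X|Y) = H(X,Y) - H(Y) = 1.6564 - 0.8631 = 0.7933 bits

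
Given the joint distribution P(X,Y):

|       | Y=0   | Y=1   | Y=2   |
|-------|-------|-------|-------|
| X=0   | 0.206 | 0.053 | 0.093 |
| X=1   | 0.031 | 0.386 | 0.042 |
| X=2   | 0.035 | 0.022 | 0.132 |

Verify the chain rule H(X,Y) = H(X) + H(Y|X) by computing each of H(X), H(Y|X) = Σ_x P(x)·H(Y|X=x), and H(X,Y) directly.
H(X) = 1.5002 bits, H(Y|X) = 1.0662 bits, H(X,Y) = 2.5664 bits

Marginal of X (row sums):
  P(X=0) = 0.206 + 0.053 + 0.093 = 0.352
  P(X=1) = 0.031 + 0.386 + 0.042 = 0.459
  P(X=2) = 0.035 + 0.022 + 0.132 = 0.189
H(X) = -[0.352·log₂(0.352) + 0.459·log₂(0.459) + 0.189·log₂(0.189)]
  = 0.5302 + 0.5157 + 0.4543 = 1.5002 bits

H(Y|X) = Σ_x P(x)·H(Y|X=x):
  X=0: P(X=0) = 0.352, P(Y|X=0) = (103/176, 53/352, 93/352) → H(Y|X=0) = 1.3710
  X=1: P(X=1) = 0.459, P(Y|X=1) = (31/459, 386/459, 14/153) → H(Y|X=1) = 0.7884
  X=2: P(X=2) = 0.189, P(Y|X=2) = (5/27, 22/189, 44/63) → H(Y|X=2) = 1.1734
H(Y|X) = 0.352·1.3710 + 0.459·0.7884 + 0.189·1.1734 = 1.0662 bits

H(X,Y) = -Σ_{x,y} P(x,y) log₂ P(x,y). Per-cell terms -P(x,y)·log₂P(x,y):
  X=0: 0.4695, 0.2246, 0.3187
  X=1: 0.1554, 0.5301, 0.1921
  X=2: 0.1693, 0.1211, 0.3856
Sum of the 9 terms: H(X,Y) = 2.5664 bits

Chain rule check:
  H(X) + H(Y|X) = 1.5002 + 1.0662 = 2.5664 bits
  H(X,Y) = 2.5664 bits
✓ Chain rule verified.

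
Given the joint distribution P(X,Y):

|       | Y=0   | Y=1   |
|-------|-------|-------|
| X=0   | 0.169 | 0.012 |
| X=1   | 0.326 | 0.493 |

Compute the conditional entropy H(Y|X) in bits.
0.8580 bits

H(Y|X) = H(X,Y) - H(X)

H(X,Y) = -Σ_{x,y} P(x,y) log₂ P(x,y). Per-cell terms -P(x,y)·log₂P(x,y):
  X=0: 0.433469, 0.076570
  X=1: 0.527160, 0.503028
Sum of the 4 terms: H(X,Y) = 1.54023 bits

Marginal of X (row sums):
  P(X=0) = 0.169 + 0.012 = 0.181
  P(X=1) = 0.326 + 0.493 = 0.819
H(X) = -[0.181·log₂(0.181) + 0.819·log₂(0.819)]
  = 0.446335 + 0.235925 = 0.68226 bits

H(Y|X) = H(X,Y) - H(X) = 1.54023 - 0.68226 = 0.8580 bits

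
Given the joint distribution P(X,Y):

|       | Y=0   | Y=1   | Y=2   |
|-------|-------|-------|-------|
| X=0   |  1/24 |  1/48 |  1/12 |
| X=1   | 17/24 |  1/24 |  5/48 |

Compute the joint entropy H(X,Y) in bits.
1.4895 bits

H(X,Y) = -Σ_{x,y} P(x,y) log₂ P(x,y). Per-cell terms -P(x,y)·log₂P(x,y):
  X=0: 0.19104, 0.11635, 0.29875
  X=1: 0.35240, 0.19104, 0.33990
Sum of the 6 terms: H(X,Y) = 1.4895 bits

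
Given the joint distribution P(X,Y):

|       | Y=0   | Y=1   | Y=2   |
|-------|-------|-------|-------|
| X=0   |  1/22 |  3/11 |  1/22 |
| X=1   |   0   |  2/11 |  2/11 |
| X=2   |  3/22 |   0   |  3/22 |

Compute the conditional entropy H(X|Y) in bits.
1.1000 bits

H(X|Y) = H(X,Y) - H(Y)

H(X,Y) = -Σ_{x,y} P(x,y) log₂ P(x,y). Per-cell terms -P(x,y)·log₂P(x,y):
  X=0: 0.20270, 0.51122, 0.20270
  X=1: 0.00000, 0.44717, 0.44717
  X=2: 0.39197, 0.00000, 0.39197
  (cells with P = 0 contribute 0)
Sum of the 9 terms: H(X,Y) = 2.5949 bits

Marginal of Y (column sums):
  P(Y=0) = 1/22 + 0 + 3/22 = 2/11
  P(Y=1) = 3/11 + 2/11 + 0 = 5/11
  P(Y=2) = 1/22 + 2/11 + 3/22 = 4/11
H(Y) = -[(2/11)·log₂(2/11) + (5/11)·log₂(5/11) + (4/11)·log₂(4/11)]
  = 0.44717 + 0.51705 + 0.53070 = 1.4949 bits

H(X|Y) = H(X,Y) - H(Y) = 2.5949 - 1.4949 = 1.1000 bits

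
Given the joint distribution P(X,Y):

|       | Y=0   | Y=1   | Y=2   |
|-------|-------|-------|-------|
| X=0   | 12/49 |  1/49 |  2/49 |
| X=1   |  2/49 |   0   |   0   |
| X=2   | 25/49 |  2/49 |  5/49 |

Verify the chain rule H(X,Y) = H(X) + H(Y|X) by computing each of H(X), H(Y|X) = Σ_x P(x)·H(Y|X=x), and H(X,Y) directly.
H(X) = 1.1126 bits, H(Y|X) = 0.8955 bits, H(X,Y) = 2.0081 bits

Marginal of X (row sums):
  P(X=0) = 12/49 + 1/49 + 2/49 = 15/49
  P(X=1) = 2/49 + 0 + 0 = 2/49
  P(X=2) = 25/49 + 2/49 + 5/49 = 32/49
H(X) = -[(15/49)·log₂(15/49) + (2/49)·log₂(2/49) + (32/49)·log₂(32/49)]
  = 0.52280 + 0.18836 + 0.40144 = 1.1126 bits

H(Y|X) = Σ_x P(x)·H(Y|X=x):
  X=0: P(X=0) = 15/49, P(Y|X=0) = (4/5, 1/15, 2/15) → H(Y|X=0) = 0.90559
  X=1: P(X=1) = 2/49, P(Y|X=1) = (1, 0, 0) → H(Y|X=1) = 0.00000
  X=2: P(X=2) = 32/49, P(Y|X=2) = (25/32, 1/16, 5/32) → H(Y|X=2) = 0.94669
H(Y|X) = (15/49)·0.90559 + (2/49)·0.00000 + (32/49)·0.94669 = 0.8955 bits

H(X,Y) = -Σ_{x,y} P(x,y) log₂ P(x,y). Per-cell terms -P(x,y)·log₂P(x,y):
  X=0: 0.49708, 0.11459, 0.18836
  X=1: 0.18836, 0.00000, 0.00000
  X=2: 0.49533, 0.18836, 0.33600
  (cells with P = 0 contribute 0)
Sum of the 9 terms: H(X,Y) = 2.0081 bits

Chain rule check:
  H(X) + H(Y|X) = 1.1126 + 0.8955 = 2.0081 bits
  H(X,Y) = 2.0081 bits
✓ Chain rule verified.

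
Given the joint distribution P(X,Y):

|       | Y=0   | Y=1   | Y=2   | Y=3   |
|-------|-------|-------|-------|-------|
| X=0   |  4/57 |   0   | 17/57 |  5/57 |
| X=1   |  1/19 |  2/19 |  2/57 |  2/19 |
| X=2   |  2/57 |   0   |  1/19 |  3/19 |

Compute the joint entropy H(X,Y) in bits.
2.9881 bits

H(X,Y) = -Σ_{x,y} P(x,y) log₂ P(x,y). Per-cell terms -P(x,y)·log₂P(x,y):
  X=0: 0.26897, 0.00000, 0.52057, 0.30798
  X=1: 0.22358, 0.34189, 0.16958, 0.34189
  X=2: 0.16958, 0.00000, 0.22358, 0.42047
  (cells with P = 0 contribute 0)
Sum of the 12 terms: H(X,Y) = 2.9881 bits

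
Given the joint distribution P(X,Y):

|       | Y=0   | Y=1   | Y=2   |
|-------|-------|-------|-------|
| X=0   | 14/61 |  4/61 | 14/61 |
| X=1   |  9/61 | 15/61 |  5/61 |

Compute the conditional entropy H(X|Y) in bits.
0.8543 bits

H(X|Y) = H(X,Y) - H(Y)

H(X,Y) = -Σ_{x,y} P(x,y) log₂ P(x,y). Per-cell terms -P(x,y)·log₂P(x,y):
  X=0: 0.48733, 0.25775, 0.48733
  X=1: 0.40733, 0.49767, 0.29580
Sum of the 6 terms: H(X,Y) = 2.4332 bits

Marginal of Y (column sums):
  P(Y=0) = 14/61 + 9/61 = 23/61
  P(Y=1) = 4/61 + 15/61 = 19/61
  P(Y=2) = 14/61 + 5/61 = 19/61
H(Y) = -[(23/61)·log₂(23/61) + (19/61)·log₂(19/61) + (19/61)·log₂(19/61)]
  = 0.53057 + 0.52415 + 0.52415 = 1.5789 bits

H(X|Y) = H(X,Y) - H(Y) = 2.4332 - 1.5789 = 0.8543 bits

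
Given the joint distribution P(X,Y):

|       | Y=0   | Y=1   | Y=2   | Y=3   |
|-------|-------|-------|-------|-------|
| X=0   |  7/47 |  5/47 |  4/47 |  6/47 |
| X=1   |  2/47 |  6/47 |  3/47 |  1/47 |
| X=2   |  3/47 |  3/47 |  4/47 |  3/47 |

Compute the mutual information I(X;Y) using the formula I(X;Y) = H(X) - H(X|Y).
0.0753 bits

I(X;Y) = H(X) - H(X|Y)

Marginal of X (row sums):
  P(X=0) = 7/47 + 5/47 + 4/47 + 6/47 = 22/47
  P(X=1) = 2/47 + 6/47 + 3/47 + 1/47 = 12/47
  P(X=2) = 3/47 + 3/47 + 4/47 + 3/47 = 13/47
H(X) = -[(22/47)·log₂(22/47) + (12/47)·log₂(12/47) + (13/47)·log₂(13/47)]
  = 0.51263 + 0.50288 + 0.51285 = 1.5284 bits

Marginal of Y (column sums):
  P(Y=0) = 7/47 + 2/47 + 3/47 = 12/47
  P(Y=1) = 5/47 + 6/47 + 3/47 = 14/47
  P(Y=2) = 4/47 + 3/47 + 4/47 = 11/47
  P(Y=3) = 6/47 + 1/47 + 3/47 = 10/47
H(X|Y) = Σ_y P(y)·H(X|Y=y):
  Y=0: P(Y=0) = 12/47, P(X|Y=0) = (7/12, 1/6, 1/4) → H(X|Y=0) = 1.38443
  Y=1: P(Y=1) = 14/47, P(X|Y=1) = (5/14, 3/7, 3/14) → H(X|Y=1) = 1.53062
  Y=2: P(Y=2) = 11/47, P(X|Y=2) = (4/11, 3/11, 4/11) → H(X|Y=2) = 1.57262
  Y=3: P(Y=3) = 10/47, P(X|Y=3) = (3/5, 1/10, 3/10) → H(X|Y=3) = 1.29546
H(X|Y) = (12/47)·1.38443 + (14/47)·1.53062 + (11/47)·1.57262 + (10/47)·1.29546 = 1.4531 bits

I(X;Y) = H(X) - H(X|Y) = 1.5284 - 1.4531 = 0.0753 bits

Cross-check via I(X;Y) = H(X) + H(Y) - H(X,Y): computing H(Y) from the column sums and H(X,Y) from the 12 cells in the same way gives H(Y) = 1.9887 bits and H(X,Y) = 3.4418 bits, so
I(X;Y) = 1.5284 + 1.9887 - 3.4418 = 0.0753 bits ✓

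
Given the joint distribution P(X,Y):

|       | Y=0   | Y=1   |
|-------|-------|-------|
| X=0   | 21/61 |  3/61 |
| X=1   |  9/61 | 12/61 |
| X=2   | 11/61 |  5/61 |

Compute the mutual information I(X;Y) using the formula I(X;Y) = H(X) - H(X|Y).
0.1247 bits

I(X;Y) = H(X) - H(X|Y)

Marginal of X (row sums):
  P(X=0) = 21/61 + 3/61 = 24/61
  P(X=1) = 9/61 + 12/61 = 21/61
  P(X=2) = 11/61 + 5/61 = 16/61
H(X) = -[(24/61)·log₂(24/61) + (21/61)·log₂(21/61) + (16/61)·log₂(16/61)]
  = 0.52949 + 0.52962 + 0.50642 = 1.56553 bits

Marginal of Y (column sums):
  P(Y=0) = 21/61 + 9/61 + 11/61 = 41/61
  P(Y=1) = 3/61 + 12/61 + 5/61 = 20/61
H(X|Y) = Σ_y P(y)·H(X|Y=y):
  Y=0: P(Y=0) = 41/61, P(X|Y=0) = (21/41, 9/41, 11/41) → H(X|Y=0) = 1.48385
  Y=1: P(Y=1) = 20/61, P(X|Y=1) = (3/20, 3/5, 1/4) → H(X|Y=1) = 1.35272
H(X|Y) = (41/61)·1.48385 + (20/61)·1.35272 = 1.44086 bits

I(X;Y) = H(X) - H(X|Y) = 1.56553 - 1.44086 = 0.1247 bits

Cross-check via I(X;Y) = H(X) + H(Y) - H(X,Y): computing H(Y) from the column sums and H(X,Y) from the 6 cells in the same way gives H(Y) = 0.91273 bits and H(X,Y) = 2.35359 bits, so
I(X;Y) = 1.56553 + 0.91273 - 2.35359 = 0.1247 bits ✓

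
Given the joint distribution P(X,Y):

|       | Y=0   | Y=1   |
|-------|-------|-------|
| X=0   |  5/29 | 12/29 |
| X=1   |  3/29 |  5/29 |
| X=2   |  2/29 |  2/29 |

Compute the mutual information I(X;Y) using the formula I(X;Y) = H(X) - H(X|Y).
0.0158 bits

I(X;Y) = H(X) - H(X|Y)

Marginal of X (row sums):
  P(X=0) = 5/29 + 12/29 = 17/29
  P(X=1) = 3/29 + 5/29 = 8/29
  P(X=2) = 2/29 + 2/29 = 4/29
H(X) = -[(17/29)·log₂(17/29) + (8/29)·log₂(8/29) + (4/29)·log₂(4/29)]
  = 0.4517 + 0.5125 + 0.3942 = 1.3584 bits

Marginal of Y (column sums):
  P(Y=0) = 5/29 + 3/29 + 2/29 = 10/29
  P(Y=1) = 12/29 + 5/29 + 2/29 = 19/29
H(X|Y) = Σ_y P(y)·H(X|Y=y):
  Y=0: P(Y=0) = 10/29, P(X|Y=0) = (1/2, 3/10, 1/5) → H(X|Y=0) = 1.4855
  Y=1: P(Y=1) = 19/29, P(X|Y=1) = (12/19, 5/19, 2/19) → H(X|Y=1) = 1.2674
H(X|Y) = (10/29)·1.4855 + (19/29)·1.2674 = 1.3426 bits

I(X;Y) = H(X) - H(X|Y) = 1.3584 - 1.3426 = 0.0158 bits

Cross-check via I(X;Y) = H(X) + H(Y) - H(X,Y): computing H(Y) from the column sums and H(X,Y) from the 6 cells in the same way gives H(Y) = 0.9294 bits and H(X,Y) = 2.2720 bits, so
I(X;Y) = 1.3584 + 0.9294 - 2.2720 = 0.0158 bits ✓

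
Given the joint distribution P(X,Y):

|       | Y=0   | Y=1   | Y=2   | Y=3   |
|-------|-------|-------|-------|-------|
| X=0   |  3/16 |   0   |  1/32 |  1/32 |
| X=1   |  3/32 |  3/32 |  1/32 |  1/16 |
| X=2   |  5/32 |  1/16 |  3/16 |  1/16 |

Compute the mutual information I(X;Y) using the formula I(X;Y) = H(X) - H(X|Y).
0.2026 bits

I(X;Y) = H(X) - H(X|Y)

Marginal of X (row sums):
  P(X=0) = 3/16 + 0 + 1/32 + 1/32 = 1/4
  P(X=1) = 3/32 + 3/32 + 1/32 + 1/16 = 9/32
  P(X=2) = 5/32 + 1/16 + 3/16 + 1/16 = 15/32
H(X) = -[(1/4)·log₂(1/4) + (9/32)·log₂(9/32) + (15/32)·log₂(15/32)]
  = 0.5000 + 0.5147 + 0.5124 = 1.5271 bits

Marginal of Y (column sums):
  P(Y=0) = 3/16 + 3/32 + 5/32 = 7/16
  P(Y=1) = 0 + 3/32 + 1/16 = 5/32
  P(Y=2) = 1/32 + 1/32 + 3/16 = 1/4
  P(Y=3) = 1/32 + 1/16 + 1/16 = 5/32
H(X|Y) = Σ_y P(y)·H(X|Y=y):
  Y=0: P(Y=0) = 7/16, P(X|Y=0) = (3/7, 3/14, 5/14) → H(X|Y=0) = 1.5306
  Y=1: P(Y=1) = 5/32, P(X|Y=1) = (0, 3/5, 2/5) → H(X|Y=1) = 0.9710
  Y=2: P(Y=2) = 1/4, P(X|Y=2) = (1/8, 1/8, 3/4) → H(X|Y=2) = 1.0613
  Y=3: P(Y=3) = 5/32, P(X|Y=3) = (1/5, 2/5, 2/5) → H(X|Y=3) = 1.5219
H(X|Y) = (7/16)·1.5306 + (5/32)·0.9710 + (1/4)·1.0613 + (5/32)·1.5219 = 1.3245 bits

I(X;Y) = H(X) - H(X|Y) = 1.5271 - 1.3245 = 0.2026 bits

Cross-check via I(X;Y) = H(X) + H(Y) - H(X,Y): computing H(Y) from the column sums and H(X,Y) from the 12 cells in the same way gives H(Y) = 1.8587 bits and H(X,Y) = 3.1832 bits, so
I(X;Y) = 1.5271 + 1.8587 - 3.1832 = 0.2026 bits ✓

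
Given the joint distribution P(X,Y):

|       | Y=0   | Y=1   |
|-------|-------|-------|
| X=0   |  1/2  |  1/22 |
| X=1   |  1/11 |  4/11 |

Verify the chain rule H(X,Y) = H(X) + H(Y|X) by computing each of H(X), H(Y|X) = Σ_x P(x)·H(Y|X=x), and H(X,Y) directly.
H(X) = 0.9940 bits, H(Y|X) = 0.5539 bits, H(X,Y) = 1.5479 bits

Marginal of X (row sums):
  P(X=0) = 1/2 + 1/22 = 6/11
  P(X=1) = 1/11 + 4/11 = 5/11
H(X) = -[(6/11)·log₂(6/11) + (5/11)·log₂(5/11)]
  = 0.47698 + 0.51705 = 0.9940 bits

H(Y|X) = Σ_x P(x)·H(Y|X=x):
  X=0: P(X=0) = 6/11, P(Y|X=0) = (11/12, 1/12) → H(Y|X=0) = 0.41382
  X=1: P(X=1) = 5/11, P(Y|X=1) = (1/5, 4/5) → H(Y|X=1) = 0.72193
H(Y|X) = (6/11)·0.41382 + (5/11)·0.72193 = 0.5539 bits

H(X,Y) = -Σ_{x,y} P(x,y) log₂ P(x,y). Per-cell terms -P(x,y)·log₂P(x,y):
  X=0: 0.50000, 0.20270
  X=1: 0.31449, 0.53070
Sum of the 4 terms: H(X,Y) = 1.5479 bits

Chain rule check:
  H(X) + H(Y|X) = 0.9940 + 0.5539 = 1.5479 bits
  H(X,Y) = 1.5479 bits
✓ Chain rule verified.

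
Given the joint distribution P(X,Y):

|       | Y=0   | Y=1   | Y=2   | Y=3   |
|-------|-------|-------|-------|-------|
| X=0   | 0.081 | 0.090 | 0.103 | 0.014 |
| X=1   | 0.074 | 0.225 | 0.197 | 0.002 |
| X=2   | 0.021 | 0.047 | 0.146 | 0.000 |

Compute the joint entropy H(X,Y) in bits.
3.0018 bits

H(X,Y) = -Σ_{x,y} P(x,y) log₂ P(x,y). Per-cell terms -P(x,y)·log₂P(x,y):
  X=0: 0.2937, 0.3127, 0.3378, 0.0862
  X=1: 0.2780, 0.4842, 0.4617, 0.0179
  X=2: 0.1170, 0.2073, 0.4053, 0.0000
  (cells with P = 0 contribute 0)
Sum of the 12 terms: H(X,Y) = 3.0018 bits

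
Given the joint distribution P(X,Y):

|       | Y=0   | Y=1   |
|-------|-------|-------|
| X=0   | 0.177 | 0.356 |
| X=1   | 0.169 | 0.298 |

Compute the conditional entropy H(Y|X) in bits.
0.9297 bits

H(Y|X) = H(X,Y) - H(X)

H(X,Y) = -Σ_{x,y} P(x,y) log₂ P(x,y). Per-cell terms -P(x,y)·log₂P(x,y):
  X=0: 0.44217764, 0.53045810
  X=1: 0.43346892, 0.52049150
Sum of the 4 terms: H(X,Y) = 1.9265962 bits

Marginal of X (row sums):
  P(X=0) = 0.177 + 0.356 = 0.533
  P(X=1) = 0.169 + 0.298 = 0.467
H(X) = -[0.533·log₂(0.533) + 0.467·log₂(0.467)]
  = 0.48385344 + 0.51300209 = 0.9968555 bits

H(Y|X) = H(X,Y) - H(X) = 1.9265962 - 0.9968555 = 0.9297 bits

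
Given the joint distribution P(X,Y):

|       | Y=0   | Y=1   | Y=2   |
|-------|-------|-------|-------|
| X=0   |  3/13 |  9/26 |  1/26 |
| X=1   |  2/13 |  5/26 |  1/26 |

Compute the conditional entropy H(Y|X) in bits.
1.2912 bits

H(Y|X) = H(X,Y) - H(X)

H(X,Y) = -Σ_{x,y} P(x,y) log₂ P(x,y). Per-cell terms -P(x,y)·log₂P(x,y):
  X=0: 0.48819, 0.52979, 0.18079
  X=1: 0.41545, 0.45741, 0.18079
Sum of the 6 terms: H(X,Y) = 2.2524 bits

Marginal of X (row sums):
  P(X=0) = 3/13 + 9/26 + 1/26 = 8/13
  P(X=1) = 2/13 + 5/26 + 1/26 = 5/13
H(X) = -[(8/13)·log₂(8/13) + (5/13)·log₂(5/13)]
  = 0.43104 + 0.53020 = 0.9612 bits

H(Y|X) = H(X,Y) - H(X) = 2.2524 - 0.9612 = 1.2912 bits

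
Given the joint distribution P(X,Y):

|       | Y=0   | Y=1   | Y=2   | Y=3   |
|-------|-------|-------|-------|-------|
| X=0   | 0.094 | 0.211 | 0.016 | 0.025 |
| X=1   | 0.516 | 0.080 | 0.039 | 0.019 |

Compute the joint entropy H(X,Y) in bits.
2.0980 bits

H(X,Y) = -Σ_{x,y} P(x,y) log₂ P(x,y). Per-cell terms -P(x,y)·log₂P(x,y):
  X=0: 0.3207, 0.4736, 0.0955, 0.1330
  X=1: 0.4926, 0.2915, 0.1825, 0.1086
Sum of the 8 terms: H(X,Y) = 2.0980 bits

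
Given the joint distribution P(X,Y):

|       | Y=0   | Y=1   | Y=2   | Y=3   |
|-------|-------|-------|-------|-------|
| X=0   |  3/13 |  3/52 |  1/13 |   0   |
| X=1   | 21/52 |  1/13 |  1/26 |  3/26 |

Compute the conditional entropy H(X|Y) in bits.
0.8387 bits

H(X|Y) = H(X,Y) - H(Y)

H(X,Y) = -Σ_{x,y} P(x,y) log₂ P(x,y). Per-cell terms -P(x,y)·log₂P(x,y):
  X=0: 0.488187, 0.237431, 0.284649, 0.000000
  X=1: 0.528280, 0.284649, 0.180786, 0.359478
  (cells with P = 0 contribute 0)
Sum of the 8 terms: H(X,Y) = 2.36346 bits

Marginal of Y (column sums):
  P(Y=0) = 3/13 + 21/52 = 33/52
  P(Y=1) = 3/52 + 1/13 = 7/52
  P(Y=2) = 1/13 + 1/26 = 3/26
  P(Y=3) = 0 + 3/26 = 3/26
H(Y) = -[(33/52)·log₂(33/52) + (7/52)·log₂(7/52) + (3/26)·log₂(3/26) + (3/26)·log₂(3/26)]
  = 0.416337 + 0.389454 + 0.359478 + 0.359478 = 1.52475 bits

H(X|Y) = H(X,Y) - H(Y) = 2.36346 - 1.52475 = 0.8387 bits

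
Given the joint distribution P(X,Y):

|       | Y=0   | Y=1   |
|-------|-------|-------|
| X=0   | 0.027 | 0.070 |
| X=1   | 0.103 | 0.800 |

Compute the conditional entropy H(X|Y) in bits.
0.4471 bits

H(X|Y) = H(X,Y) - H(Y)

H(X,Y) = -Σ_{x,y} P(x,y) log₂ P(x,y). Per-cell terms -P(x,y)·log₂P(x,y):
  X=0: 0.140694, 0.268555
  X=1: 0.337766, 0.257542
Sum of the 4 terms: H(X,Y) = 1.00456 bits

Marginal of Y (column sums):
  P(Y=0) = 0.027 + 0.103 = 0.130
  P(Y=1) = 0.070 + 0.800 = 0.870
H(Y) = -[0.130·log₂(0.130) + 0.870·log₂(0.870)]
  = 0.382644 + 0.174794 = 0.55744 bits

H(X|Y) = H(X,Y) - H(Y) = 1.00456 - 0.55744 = 0.4471 bits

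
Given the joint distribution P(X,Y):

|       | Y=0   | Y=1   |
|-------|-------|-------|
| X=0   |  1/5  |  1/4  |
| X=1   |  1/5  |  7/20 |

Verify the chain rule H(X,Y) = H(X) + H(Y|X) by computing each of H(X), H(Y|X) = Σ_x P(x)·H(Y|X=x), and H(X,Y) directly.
H(X) = 0.9928 bits, H(Y|X) = 0.9661 bits, H(X,Y) = 1.9589 bits

Marginal of X (row sums):
  P(X=0) = 1/5 + 1/4 = 9/20
  P(X=1) = 1/5 + 7/20 = 11/20
H(X) = -[(9/20)·log₂(9/20) + (11/20)·log₂(11/20)]
  = 0.5184 + 0.4744 = 0.9928 bits

H(Y|X) = Σ_x P(x)·H(Y|X=x):
  X=0: P(X=0) = 9/20, P(Y|X=0) = (4/9, 5/9) → H(Y|X=0) = 0.9911
  X=1: P(X=1) = 11/20, P(Y|X=1) = (4/11, 7/11) → H(Y|X=1) = 0.9457
H(Y|X) = (9/20)·0.9911 + (11/20)·0.9457 = 0.9661 bits

H(X,Y) = -Σ_{x,y} P(x,y) log₂ P(x,y). Per-cell terms -P(x,y)·log₂P(x,y):
  X=0: 0.4644, 0.5000
  X=1: 0.4644, 0.5301
Sum of the 4 terms: H(X,Y) = 1.9589 bits

Chain rule check:
  H(X) + H(Y|X) = 0.9928 + 0.9661 = 1.9589 bits
  H(X,Y) = 1.9589 bits
✓ Chain rule verified.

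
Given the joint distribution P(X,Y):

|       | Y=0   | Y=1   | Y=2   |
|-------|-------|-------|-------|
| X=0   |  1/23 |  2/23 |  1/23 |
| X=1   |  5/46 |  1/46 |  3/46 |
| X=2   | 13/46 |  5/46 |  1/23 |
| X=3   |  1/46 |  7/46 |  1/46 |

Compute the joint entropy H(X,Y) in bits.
3.1381 bits

H(X,Y) = -Σ_{x,y} P(x,y) log₂ P(x,y). Per-cell terms -P(x,y)·log₂P(x,y):
  X=0: 0.19668, 0.30640, 0.19668
  X=1: 0.34800, 0.12008, 0.25687
  X=2: 0.51523, 0.34800, 0.19668
  X=3: 0.12008, 0.41334, 0.12008
Sum of the 12 terms: H(X,Y) = 3.1381 bits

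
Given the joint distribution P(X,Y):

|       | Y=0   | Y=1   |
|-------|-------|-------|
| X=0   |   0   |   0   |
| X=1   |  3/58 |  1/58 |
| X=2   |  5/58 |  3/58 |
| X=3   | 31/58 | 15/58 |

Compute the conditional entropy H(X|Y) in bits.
0.9231 bits

H(X|Y) = H(X,Y) - H(Y)

H(X,Y) = -Σ_{x,y} P(x,y) log₂ P(x,y). Per-cell terms -P(x,y)·log₂P(x,y):
  X=0: 0.0000, 0.0000
  X=1: 0.2210, 0.1010
  X=2: 0.3048, 0.2210
  X=3: 0.4831, 0.5046
  (cells with P = 0 contribute 0)
Sum of the 8 terms: H(X,Y) = 1.8355 bits

Marginal of Y (column sums):
  P(Y=0) = 0 + 3/58 + 5/58 + 31/58 = 39/58
  P(Y=1) = 0 + 1/58 + 3/58 + 15/58 = 19/58
H(Y) = -[(39/58)·log₂(39/58) + (19/58)·log₂(19/58)]
  = 0.3850 + 0.5274 = 0.9124 bits

H(X|Y) = H(X,Y) - H(Y) = 1.8355 - 0.9124 = 0.9231 bits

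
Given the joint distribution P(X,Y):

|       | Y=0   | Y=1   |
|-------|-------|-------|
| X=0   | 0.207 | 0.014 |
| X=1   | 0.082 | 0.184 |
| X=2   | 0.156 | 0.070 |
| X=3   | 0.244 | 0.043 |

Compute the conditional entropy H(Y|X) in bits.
0.6890 bits

H(Y|X) = H(X,Y) - H(X)

H(X,Y) = -Σ_{x,y} P(x,y) log₂ P(x,y). Per-cell terms -P(x,y)·log₂P(x,y):
  X=0: 0.47037, 0.08622
  X=1: 0.29588, 0.44937
  X=2: 0.41814, 0.26856
  X=3: 0.49655, 0.19520
Sum of the 8 terms: H(X,Y) = 2.6803 bits

Marginal of X (row sums):
  P(X=0) = 0.207 + 0.014 = 0.221
  P(X=1) = 0.082 + 0.184 = 0.266
  P(X=2) = 0.156 + 0.070 = 0.226
  P(X=3) = 0.244 + 0.043 = 0.287
H(X) = -[0.221·log₂(0.221) + 0.266·log₂(0.266) + 0.226·log₂(0.226) + 0.287·log₂(0.287)]
  = 0.48131 + 0.50819 + 0.48491 + 0.51685 = 1.9913 bits

H(Y|X) = H(X,Y) - H(X) = 2.6803 - 1.9913 = 0.6890 bits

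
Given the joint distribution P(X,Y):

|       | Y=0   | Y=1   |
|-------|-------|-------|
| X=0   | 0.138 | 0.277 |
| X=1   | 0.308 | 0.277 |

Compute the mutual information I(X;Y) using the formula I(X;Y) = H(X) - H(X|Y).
0.0270 bits

I(X;Y) = H(X) - H(X|Y)

Marginal of X (row sums):
  P(X=0) = 0.138 + 0.277 = 0.415
  P(X=1) = 0.308 + 0.277 = 0.585
H(X) = -[0.415·log₂(0.415) + 0.585·log₂(0.585)]
  = 0.526559 + 0.452493 = 0.97905 bits

Marginal of Y (column sums):
  P(Y=0) = 0.138 + 0.308 = 0.446
  P(Y=1) = 0.277 + 0.277 = 0.554
H(X|Y) = Σ_y P(y)·H(X|Y=y):
  Y=0: P(Y=0) = 0.446, P(X|Y=0) = (69/223, 154/223) → H(X|Y=0) = 0.892499
  Y=1: P(Y=1) = 0.554, P(X|Y=1) = (1/2, 1/2) → H(X|Y=1) = 1.000000
H(X|Y) = 0.446·0.892499 + 0.554·1.000000 = 0.95205 bits

I(X;Y) = H(X) - H(X|Y) = 0.97905 - 0.95205 = 0.0270 bits

Cross-check via I(X;Y) = H(X) + H(Y) - H(X,Y): computing H(Y) from the column sums and H(X,Y) from the 4 cells in the same way gives H(Y) = 0.99157 bits and H(X,Y) = 1.94362 bits, so
I(X;Y) = 0.97905 + 0.99157 - 1.94362 = 0.0270 bits ✓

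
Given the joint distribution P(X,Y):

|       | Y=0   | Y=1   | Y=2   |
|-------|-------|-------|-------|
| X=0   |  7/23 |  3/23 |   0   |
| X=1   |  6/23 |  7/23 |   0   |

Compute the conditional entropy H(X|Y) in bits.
0.9460 bits

H(X|Y) = H(X,Y) - H(Y)

H(X,Y) = -Σ_{x,y} P(x,y) log₂ P(x,y). Per-cell terms -P(x,y)·log₂P(x,y):
  X=0: 0.52232, 0.38330, 0.00000
  X=1: 0.50572, 0.52232, 0.00000
  (cells with P = 0 contribute 0)
Sum of the 6 terms: H(X,Y) = 1.9337 bits

Marginal of Y (column sums):
  P(Y=0) = 7/23 + 6/23 = 13/23
  P(Y=1) = 3/23 + 7/23 = 10/23
  P(Y=2) = 0 + 0 = 0
H(Y) = -[(13/23)·log₂(13/23) + (10/23)·log₂(10/23)]   (outcomes with P = 0 contribute 0)
  = 0.46524 + 0.52245 = 0.9877 bits

H(X|Y) = H(X,Y) - H(Y) = 1.9337 - 0.9877 = 0.9460 bits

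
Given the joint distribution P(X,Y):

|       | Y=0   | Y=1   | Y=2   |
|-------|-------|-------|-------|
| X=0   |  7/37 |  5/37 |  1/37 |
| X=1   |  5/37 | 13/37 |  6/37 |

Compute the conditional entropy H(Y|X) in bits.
1.3962 bits

H(Y|X) = H(X,Y) - H(X)

H(X,Y) = -Σ_{x,y} P(x,y) log₂ P(x,y). Per-cell terms -P(x,y)·log₂P(x,y):
  X=0: 0.45445, 0.39021, 0.14080
  X=1: 0.39021, 0.53019, 0.42559
Sum of the 6 terms: H(X,Y) = 2.33145 bits

Marginal of X (row sums):
  P(X=0) = 7/37 + 5/37 + 1/37 = 13/37
  P(X=1) = 5/37 + 13/37 + 6/37 = 24/37
H(X) = -[(13/37)·log₂(13/37) + (24/37)·log₂(24/37)]
  = 0.53019 + 0.40508 = 0.93527 bits

H(Y|X) = H(X,Y) - H(X) = 2.33145 - 0.93527 = 1.3962 bits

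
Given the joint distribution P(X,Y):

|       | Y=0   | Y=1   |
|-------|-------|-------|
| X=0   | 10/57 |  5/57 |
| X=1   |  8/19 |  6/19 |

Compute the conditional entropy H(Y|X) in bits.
0.9676 bits

H(Y|X) = H(X,Y) - H(X)

H(X,Y) = -Σ_{x,y} P(x,y) log₂ P(x,y). Per-cell terms -P(x,y)·log₂P(x,y):
  X=0: 0.44052, 0.30798
  X=1: 0.52544, 0.52515
Sum of the 4 terms: H(X,Y) = 1.7991 bits

Marginal of X (row sums):
  P(X=0) = 10/57 + 5/57 = 5/19
  P(X=1) = 8/19 + 6/19 = 14/19
H(X) = -[(5/19)·log₂(5/19) + (14/19)·log₂(14/19)]
  = 0.50684 + 0.32463 = 0.8315 bits

H(Y|X) = H(X,Y) - H(X) = 1.7991 - 0.8315 = 0.9676 bits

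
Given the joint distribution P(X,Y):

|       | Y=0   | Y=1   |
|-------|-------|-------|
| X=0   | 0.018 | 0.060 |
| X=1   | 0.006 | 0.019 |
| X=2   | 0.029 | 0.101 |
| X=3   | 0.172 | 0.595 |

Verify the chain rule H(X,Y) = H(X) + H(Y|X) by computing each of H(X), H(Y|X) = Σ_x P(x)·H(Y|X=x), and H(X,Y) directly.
H(X) = 1.0963 bits, H(Y|X) = 0.7692 bits, H(X,Y) = 1.8654 bits

Marginal of X (row sums):
  P(X=0) = 0.018 + 0.060 = 0.078
  P(X=1) = 0.006 + 0.019 = 0.025
  P(X=2) = 0.029 + 0.101 = 0.130
  P(X=3) = 0.172 + 0.595 = 0.767
H(X) = -[0.078·log₂(0.078) + 0.025·log₂(0.025) + 0.130·log₂(0.130) + 0.767·log₂(0.767)]
  = 0.287070 + 0.133048 + 0.382644 + 0.293532 = 1.0963 bits

H(Y|X) = Σ_x P(x)·H(Y|X=x):
  X=0: P(X=0) = 0.078, P(Y|X=0) = (3/13, 10/13) → H(Y|X=0) = 0.779350
  X=1: P(X=1) = 0.025, P(Y|X=1) = (6/25, 19/25) → H(Y|X=1) = 0.795040
  X=2: P(X=2) = 0.130, P(Y|X=2) = (29/130, 101/130) → H(Y|X=2) = 0.765746
  X=3: P(X=3) = 0.767, P(Y|X=3) = (172/767, 595/767) → H(Y|X=3) = 0.767853
H(Y|X) = 0.078·0.779350 + 0.025·0.795040 + 0.130·0.765746 + 0.767·0.767853 = 0.7692 bits

H(X,Y) = -Σ_{x,y} P(x,y) log₂ P(x,y). Per-cell terms -P(x,y)·log₂P(x,y):
  X=0: 0.104325, 0.243534
  X=1: 0.044285, 0.108639
  X=2: 0.148126, 0.334065
  X=3: 0.436797, 0.445678
Sum of the 8 terms: H(X,Y) = 1.8654 bits

Chain rule check:
  H(X) + H(Y|X) = 1.0963 + 0.7692 = 1.8655 bits
  H(X,Y) = 1.8654 bits
✓ Chain rule verified (Δ = 0.0001 is 4-dp rounding noise: each of the three values was rounded independently).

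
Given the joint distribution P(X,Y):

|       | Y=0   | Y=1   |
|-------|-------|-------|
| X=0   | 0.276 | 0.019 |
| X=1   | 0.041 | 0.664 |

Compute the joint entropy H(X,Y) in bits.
1.2024 bits

H(X,Y) = -Σ_{x,y} P(x,y) log₂ P(x,y). Per-cell terms -P(x,y)·log₂P(x,y):
  X=0: 0.5126, 0.1086
  X=1: 0.1889, 0.3923
Sum of the 4 terms: H(X,Y) = 1.2024 bits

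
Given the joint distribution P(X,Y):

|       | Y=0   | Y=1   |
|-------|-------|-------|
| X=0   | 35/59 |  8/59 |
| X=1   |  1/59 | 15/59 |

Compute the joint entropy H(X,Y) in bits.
1.4398 bits

H(X,Y) = -Σ_{x,y} P(x,y) log₂ P(x,y). Per-cell terms -P(x,y)·log₂P(x,y):
  X=0: 0.4469, 0.3909
  X=1: 0.0997, 0.5023
Sum of the 4 terms: H(X,Y) = 1.4398 bits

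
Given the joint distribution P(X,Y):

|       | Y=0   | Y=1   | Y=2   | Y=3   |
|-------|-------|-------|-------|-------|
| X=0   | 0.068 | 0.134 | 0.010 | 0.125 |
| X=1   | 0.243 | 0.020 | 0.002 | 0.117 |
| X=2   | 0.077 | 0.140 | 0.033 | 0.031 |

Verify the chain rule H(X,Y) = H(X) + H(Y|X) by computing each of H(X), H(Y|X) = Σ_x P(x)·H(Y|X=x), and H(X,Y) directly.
H(X) = 1.5738 bits, H(Y|X) = 1.5086 bits, H(X,Y) = 3.0824 bits

Marginal of X (row sums):
  P(X=0) = 0.068 + 0.134 + 0.010 + 0.125 = 0.337
  P(X=1) = 0.243 + 0.020 + 0.002 + 0.117 = 0.382
  P(X=2) = 0.077 + 0.140 + 0.033 + 0.031 = 0.281
H(X) = -[0.337·log₂(0.337) + 0.382·log₂(0.382) + 0.281·log₂(0.281)]
  = 0.5288 + 0.5304 + 0.5146 = 1.5738 bits

H(Y|X) = Σ_x P(x)·H(Y|X=x):
  X=0: P(X=0) = 0.337, P(Y|X=0) = (68/337, 134/337, 10/337, 125/337) → H(Y|X=0) = 1.6763
  X=1: P(X=1) = 0.382, P(Y|X=1) = (243/382, 10/191, 1/191, 117/382) → H(Y|X=1) = 1.2005
  X=2: P(X=2) = 0.281, P(Y|X=2) = (77/281, 140/281, 33/281, 31/281) → H(Y|X=2) = 1.7263
H(Y|X) = 0.337·1.6763 + 0.382·1.2005 + 0.281·1.7263 = 1.5086 bits

H(X,Y) = -Σ_{x,y} P(x,y) log₂ P(x,y). Per-cell terms -P(x,y)·log₂P(x,y):
  X=0: 0.2637, 0.3886, 0.0664, 0.3750
  X=1: 0.4960, 0.1129, 0.0179, 0.3622
  X=2: 0.2848, 0.3971, 0.1624, 0.1554
Sum of the 12 terms: H(X,Y) = 3.0824 bits

Chain rule check:
  H(X) + H(Y|X) = 1.5738 + 1.5086 = 3.0824 bits
  H(X,Y) = 3.0824 bits
✓ Chain rule verified.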